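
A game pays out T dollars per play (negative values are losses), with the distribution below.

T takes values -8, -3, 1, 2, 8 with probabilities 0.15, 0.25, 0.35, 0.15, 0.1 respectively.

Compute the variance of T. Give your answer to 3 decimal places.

18.950

E[T] = (-8)(0.15) + (-3)(0.25) + (1)(0.35) + (2)(0.15) + (8)(0.1) = -0.5
E[T²] = (-8)²(0.15) + (-3)²(0.25) + (1)²(0.35) + (2)²(0.15) + (8)²(0.1) = 19.2
Var(T) = E[T²] − (E[T])² = 19.2 − (-0.5)² = 18.95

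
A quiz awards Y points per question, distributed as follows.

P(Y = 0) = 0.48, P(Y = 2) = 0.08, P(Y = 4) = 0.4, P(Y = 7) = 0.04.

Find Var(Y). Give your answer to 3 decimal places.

4.518

E[Y] = (0)(0.48) + (2)(0.08) + (4)(0.4) + (7)(0.04) = 2.04
E[Y²] = (0)²(0.48) + (2)²(0.08) + (4)²(0.4) + (7)²(0.04) = 8.68
Var(Y) = E[Y²] − (E[Y])² = 8.68 − (2.04)² = 4.5184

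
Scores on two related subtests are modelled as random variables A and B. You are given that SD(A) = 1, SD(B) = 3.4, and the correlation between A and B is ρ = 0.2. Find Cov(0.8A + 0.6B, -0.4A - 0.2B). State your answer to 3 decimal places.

Var(A) = (1)² = 1;  Var(B) = (3.4)² = 11.56
Cov(A,B) = ρ·SD(A)·SD(B) = 0.2·1·3.4 = 0.68
Cov(0.8A + 0.6B, -0.4A - 0.2B) = (0.8)(-0.4)Var(A) + (0.6)(-0.2)Var(B) + [(0.8)(-0.2) + (0.6)(-0.4)]Cov(A,B)
= -0.32·1 + -0.12·11.56 + -0.4·0.68 = -1.9792

-1.979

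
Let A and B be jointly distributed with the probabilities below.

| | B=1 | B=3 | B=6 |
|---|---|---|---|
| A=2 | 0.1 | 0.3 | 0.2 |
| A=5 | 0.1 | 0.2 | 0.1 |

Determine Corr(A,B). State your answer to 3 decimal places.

E[A] = 3.2,  E[B] = 3.5
E[AB] = 10.9
Cov(A,B) = E[AB] − E[A]E[B] = 10.9 − (3.2)(3.5) = -0.3
Var(A) = 2.16,  Var(B) = 3.25
ρ = -0.3 / √(2.16·3.25) ≈ -0.113

-0.113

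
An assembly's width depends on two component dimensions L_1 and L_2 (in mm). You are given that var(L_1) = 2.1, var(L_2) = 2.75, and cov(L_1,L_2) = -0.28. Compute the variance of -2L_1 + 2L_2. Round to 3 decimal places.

var(-2L_1 + 2L_2) = (-2)²·var(L_1) + (2)²·var(L_2) + 2·(-2)·(2)·cov(L_1,L_2)
= 4·2.1 + 4·2.75 + -8·-0.28 = 21.64

21.640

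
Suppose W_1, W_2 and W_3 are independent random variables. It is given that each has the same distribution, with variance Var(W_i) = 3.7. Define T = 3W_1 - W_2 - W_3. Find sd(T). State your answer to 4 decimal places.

6.3797

By independence, Var(T) = (3)²Var(W_1) + (-1)²Var(W_2) + (-1)²Var(W_3)
= (3)²·3.7 + (-1)²·3.7 + (-1)²·3.7 = 40.7
sd(T) = √40.7 ≈ 6.3797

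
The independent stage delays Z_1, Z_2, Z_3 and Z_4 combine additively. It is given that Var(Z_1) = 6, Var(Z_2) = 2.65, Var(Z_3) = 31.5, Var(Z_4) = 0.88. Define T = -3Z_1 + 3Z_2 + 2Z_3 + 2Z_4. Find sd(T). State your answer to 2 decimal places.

By independence, Var(T) = (-3)²Var(Z_1) + (3)²Var(Z_2) + (2)²Var(Z_3) + (2)²Var(Z_4)
= (-3)²·6 + (3)²·2.65 + (2)²·31.5 + (2)²·0.88 = 207.37
sd(T) = √207.37 ≈ 14.40

14.40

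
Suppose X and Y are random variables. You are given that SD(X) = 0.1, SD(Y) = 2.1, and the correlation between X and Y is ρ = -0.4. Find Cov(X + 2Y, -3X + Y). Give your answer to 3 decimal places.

9.210

Var(X) = (0.1)² = 0.01;  Var(Y) = (2.1)² = 4.41
Cov(X,Y) = ρ·SD(X)·SD(Y) = -0.4·0.1·2.1 = -0.084
Cov(X + 2Y, -3X + Y) = (1)(-3)Var(X) + (2)(1)Var(Y) + [(1)(1) + (2)(-3)]Cov(X,Y)
= -3·0.01 + 2·4.41 + -5·-0.084 = 9.21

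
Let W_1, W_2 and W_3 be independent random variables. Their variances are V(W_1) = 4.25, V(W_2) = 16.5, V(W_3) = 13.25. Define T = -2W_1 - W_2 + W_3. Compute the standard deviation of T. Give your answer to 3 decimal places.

6.837

By independence, V(T) = (-2)²V(W_1) + (-1)²V(W_2) + (1)²V(W_3)
= (-2)²·4.25 + (-1)²·16.5 + (1)²·13.25 = 46.75
σ(T) = √46.75 ≈ 6.837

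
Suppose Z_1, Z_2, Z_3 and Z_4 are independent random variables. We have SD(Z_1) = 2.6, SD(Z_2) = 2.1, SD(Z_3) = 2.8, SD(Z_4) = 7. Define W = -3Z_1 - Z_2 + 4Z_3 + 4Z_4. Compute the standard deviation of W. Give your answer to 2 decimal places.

var(Z_1) = 6.76, var(Z_2) = 4.41, var(Z_3) = 7.84, var(Z_4) = 49
By independence, var(W) = (-3)²var(Z_1) + (-1)²var(Z_2) + (4)²var(Z_3) + (4)²var(Z_4)
= (-3)²·6.76 + (-1)²·4.41 + (4)²·7.84 + (4)²·49 = 974.69
SD(W) = √974.69 ≈ 31.22

31.22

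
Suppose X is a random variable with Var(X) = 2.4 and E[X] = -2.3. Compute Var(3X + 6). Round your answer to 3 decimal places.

Var(3X + 6) = (3)²·Var(X) = 9·2.4 = 21.6

21.600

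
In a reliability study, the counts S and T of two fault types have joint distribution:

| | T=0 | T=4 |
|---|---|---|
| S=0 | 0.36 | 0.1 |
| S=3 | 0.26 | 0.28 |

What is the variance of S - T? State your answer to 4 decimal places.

E[S] = 1.62,  E[T] = 1.52,  E[ST] = 3.36
var(S) = 4.86 − (1.62)² = 2.2356;  var(T) = 6.08 − (1.52)² = 3.7696
Cov(S,T) = 3.36 − (1.62)(1.52) = 0.8976
var(S - T) = (1)²·2.2356 + (-1)²·3.7696 + 2·(1)·(-1)·0.8976 = 4.21

4.2100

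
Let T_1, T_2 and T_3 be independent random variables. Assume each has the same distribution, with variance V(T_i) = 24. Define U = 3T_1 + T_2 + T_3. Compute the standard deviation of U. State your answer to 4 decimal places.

16.2481

By independence, V(U) = (3)²V(T_1) + (1)²V(T_2) + (1)²V(T_3)
= (3)²·24 + (1)²·24 + (1)²·24 = 264
SD(U) = √264 ≈ 16.2481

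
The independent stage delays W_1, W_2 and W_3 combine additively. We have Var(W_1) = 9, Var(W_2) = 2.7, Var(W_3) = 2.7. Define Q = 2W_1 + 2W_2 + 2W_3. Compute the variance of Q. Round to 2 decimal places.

57.60

By independence, Var(Q) = (2)²Var(W_1) + (2)²Var(W_2) + (2)²Var(W_3)
= (2)²·9 + (2)²·2.7 + (2)²·2.7 = 57.6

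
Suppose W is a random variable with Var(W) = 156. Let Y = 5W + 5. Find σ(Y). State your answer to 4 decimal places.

Var(5W + 5) = (5)²·156 = 3900
σ(Y) = √3900 ≈ 62.4500

62.4500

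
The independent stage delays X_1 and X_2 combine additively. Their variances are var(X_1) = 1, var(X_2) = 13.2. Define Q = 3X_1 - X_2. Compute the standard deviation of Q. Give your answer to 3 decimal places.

4.712

By independence, var(Q) = (3)²var(X_1) + (-1)²var(X_2)
= (3)²·1 + (-1)²·13.2 = 22.2
SD(Q) = √22.2 ≈ 4.712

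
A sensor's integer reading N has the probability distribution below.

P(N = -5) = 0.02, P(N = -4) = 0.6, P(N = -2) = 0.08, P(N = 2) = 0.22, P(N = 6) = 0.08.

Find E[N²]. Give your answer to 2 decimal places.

E[N²] = (-5)²(0.02) + (-4)²(0.6) + (-2)²(0.08) + (2)²(0.22) + (6)²(0.08) = 14.18

14.18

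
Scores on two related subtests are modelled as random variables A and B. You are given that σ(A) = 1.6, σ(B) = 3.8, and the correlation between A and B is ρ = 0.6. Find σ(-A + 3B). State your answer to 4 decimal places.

V(A) = (1.6)² = 2.56;  V(B) = (3.8)² = 14.44
cov(A,B) = ρ·σ(A)·σ(B) = 0.6·1.6·3.8 = 3.648
V(-A + 3B) = (-1)²·V(A) + (3)²·V(B) + 2·(-1)·(3)·cov(A,B)
= 1·2.56 + 9·14.44 + -6·3.648 = 110.632
σ(-A + 3B) = √110.632 ≈ 10.5182

10.5182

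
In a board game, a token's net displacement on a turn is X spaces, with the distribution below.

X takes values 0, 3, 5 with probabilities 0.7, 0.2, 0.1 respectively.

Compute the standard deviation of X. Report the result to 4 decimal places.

1.7578

E[X] = (0)(0.7) + (3)(0.2) + (5)(0.1) = 1.1
E[X²] = (0)²(0.7) + (3)²(0.2) + (5)²(0.1) = 4.3
var(X) = E[X²] − (E[X])² = 4.3 − (1.1)² = 3.09
SD(X) = √3.09 ≈ 1.7578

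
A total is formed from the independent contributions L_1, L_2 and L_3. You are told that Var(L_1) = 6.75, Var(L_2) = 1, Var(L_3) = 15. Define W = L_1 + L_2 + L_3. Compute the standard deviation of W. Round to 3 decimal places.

4.770

By independence, Var(W) = (1)²Var(L_1) + (1)²Var(L_2) + (1)²Var(L_3)
= (1)²·6.75 + (1)²·1 + (1)²·15 = 22.75
SD(W) = √22.75 ≈ 4.770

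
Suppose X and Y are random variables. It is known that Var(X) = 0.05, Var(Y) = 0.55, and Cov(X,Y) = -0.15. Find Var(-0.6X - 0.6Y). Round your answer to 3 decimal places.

0.108

Var(-0.6X - 0.6Y) = (-0.6)²·Var(X) + (-0.6)²·Var(Y) + 2·(-0.6)·(-0.6)·Cov(X,Y)
= 0.36·0.05 + 0.36·0.55 + 0.72·-0.15 = 0.108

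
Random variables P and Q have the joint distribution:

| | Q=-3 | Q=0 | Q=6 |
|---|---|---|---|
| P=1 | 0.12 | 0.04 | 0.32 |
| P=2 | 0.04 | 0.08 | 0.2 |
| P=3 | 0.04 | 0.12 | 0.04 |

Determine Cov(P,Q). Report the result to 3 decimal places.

-0.667

E[P] = 1.72,  E[Q] = 2.76
E[PQ] = 4.08
Cov(P,Q) = E[PQ] − E[P]E[Q] = 4.08 − (1.72)(2.76) = -0.6672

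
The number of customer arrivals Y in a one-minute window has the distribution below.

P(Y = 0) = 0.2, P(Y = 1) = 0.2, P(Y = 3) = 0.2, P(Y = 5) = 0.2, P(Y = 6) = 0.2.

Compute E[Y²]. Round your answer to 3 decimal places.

E[Y²] = (0)²(0.2) + (1)²(0.2) + (3)²(0.2) + (5)²(0.2) + (6)²(0.2) = 14.2

14.200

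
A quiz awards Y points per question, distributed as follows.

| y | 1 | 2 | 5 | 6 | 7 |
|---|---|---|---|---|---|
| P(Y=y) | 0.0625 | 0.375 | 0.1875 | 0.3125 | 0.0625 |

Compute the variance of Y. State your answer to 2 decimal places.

E[Y] = (1)(0.0625) + (2)(0.375) + (5)(0.1875) + (6)(0.3125) + (7)(0.0625) = 4.0625
E[Y²] = (1)²(0.0625) + (2)²(0.375) + (5)²(0.1875) + (6)²(0.3125) + (7)²(0.0625) = 20.5625
Var(Y) = E[Y²] − (E[Y])² = 20.5625 − (4.0625)² = 4.05859375

4.06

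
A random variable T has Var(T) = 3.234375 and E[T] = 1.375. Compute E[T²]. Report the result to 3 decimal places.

E[T²] = Var(T) + (E[T])² = 3.234375 + (1.375)² = 5.125

5.125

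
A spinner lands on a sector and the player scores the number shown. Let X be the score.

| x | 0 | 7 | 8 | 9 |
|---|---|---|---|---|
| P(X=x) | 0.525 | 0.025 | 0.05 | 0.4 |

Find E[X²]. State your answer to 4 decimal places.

36.8250

E[X²] = (0)²(0.525) + (7)²(0.025) + (8)²(0.05) + (9)²(0.4) = 36.825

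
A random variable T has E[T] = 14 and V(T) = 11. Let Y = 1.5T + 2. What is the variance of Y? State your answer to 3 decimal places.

V(1.5T + 2) = (1.5)²·V(T) = 2.25·11 = 24.75

24.750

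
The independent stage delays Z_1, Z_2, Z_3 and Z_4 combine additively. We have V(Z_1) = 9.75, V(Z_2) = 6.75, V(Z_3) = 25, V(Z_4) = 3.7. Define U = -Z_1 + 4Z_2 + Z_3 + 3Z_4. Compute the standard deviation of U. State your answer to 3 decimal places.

13.268

By independence, V(U) = (-1)²V(Z_1) + (4)²V(Z_2) + (1)²V(Z_3) + (3)²V(Z_4)
= (-1)²·9.75 + (4)²·6.75 + (1)²·25 + (3)²·3.7 = 176.05
sd(U) = √176.05 ≈ 13.268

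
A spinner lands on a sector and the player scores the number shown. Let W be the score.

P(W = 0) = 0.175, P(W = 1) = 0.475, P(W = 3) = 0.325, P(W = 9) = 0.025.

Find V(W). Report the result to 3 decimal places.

2.619

E[W] = (0)(0.175) + (1)(0.475) + (3)(0.325) + (9)(0.025) = 1.675
E[W²] = (0)²(0.175) + (1)²(0.475) + (3)²(0.325) + (9)²(0.025) = 5.425
V(W) = E[W²] − (E[W])² = 5.425 − (1.675)² = 2.619375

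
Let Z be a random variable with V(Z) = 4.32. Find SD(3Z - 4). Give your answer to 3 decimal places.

V(3Z - 4) = (3)²·4.32 = 38.88
SD(3Z - 4) = √38.88 ≈ 6.235

6.235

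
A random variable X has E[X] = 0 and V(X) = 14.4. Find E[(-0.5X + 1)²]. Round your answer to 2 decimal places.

4.60

E[-0.5X + 1] = -0.5·0 + 1 = 1
V(-0.5X + 1) = (-0.5)²·14.4 = 3.6
E[(-0.5X + 1)²] = V((-0.5X + 1)) + (E[(-0.5X + 1)])² = 3.6 + (1)² = 4.6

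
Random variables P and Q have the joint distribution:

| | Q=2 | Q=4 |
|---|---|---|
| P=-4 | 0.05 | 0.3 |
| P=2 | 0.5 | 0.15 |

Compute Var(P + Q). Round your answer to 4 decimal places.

E[P] = -0.1,  E[Q] = 2.9,  E[PQ] = -2
Var(P) = 8.2 − (-0.1)² = 8.19;  Var(Q) = 9.4 − (2.9)² = 0.99
Cov(P,Q) = -2 − (-0.1)(2.9) = -1.71
Var(P + Q) = (1)²·8.19 + (1)²·0.99 + 2·(1)·(1)·-1.71 = 5.76

5.7600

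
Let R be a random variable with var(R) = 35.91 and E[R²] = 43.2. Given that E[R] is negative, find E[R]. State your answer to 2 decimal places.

(E[R])² = E[R²] − var(R) = 43.2 − 35.91 = 7.29
E[R] = −√7.29 = -2.7

-2.70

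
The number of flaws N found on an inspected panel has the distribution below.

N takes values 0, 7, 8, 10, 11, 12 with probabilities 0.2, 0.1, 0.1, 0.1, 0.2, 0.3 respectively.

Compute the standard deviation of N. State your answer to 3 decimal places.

4.451

E[N] = (0)(0.2) + (7)(0.1) + (8)(0.1) + (10)(0.1) + (11)(0.2) + (12)(0.3) = 8.3
E[N²] = (0)²(0.2) + (7)²(0.1) + (8)²(0.1) + (10)²(0.1) + (11)²(0.2) + (12)²(0.3) = 88.7
var(N) = E[N²] − (E[N])² = 88.7 − (8.3)² = 19.81
sd(N) = √19.81 ≈ 4.451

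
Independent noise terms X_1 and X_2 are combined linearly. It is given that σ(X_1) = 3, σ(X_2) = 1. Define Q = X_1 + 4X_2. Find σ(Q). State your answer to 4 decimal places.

5.0000

V(X_1) = 9, V(X_2) = 1
By independence, V(Q) = (1)²V(X_1) + (4)²V(X_2)
= (1)²·9 + (4)²·1 = 25
σ(Q) = √25 ≈ 5.0000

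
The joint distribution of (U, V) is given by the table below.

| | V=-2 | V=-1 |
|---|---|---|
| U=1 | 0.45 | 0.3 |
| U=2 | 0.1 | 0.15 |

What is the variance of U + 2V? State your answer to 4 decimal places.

E[U] = 1.25,  E[V] = -1.55,  E[UV] = -1.9
Var(U) = 1.75 − (1.25)² = 0.1875;  Var(V) = 2.65 − (-1.55)² = 0.2475
Cov(U,V) = -1.9 − (1.25)(-1.55) = 0.0375
Var(U + 2V) = (1)²·0.1875 + (2)²·0.2475 + 2·(1)·(2)·0.0375 = 1.3275

1.3275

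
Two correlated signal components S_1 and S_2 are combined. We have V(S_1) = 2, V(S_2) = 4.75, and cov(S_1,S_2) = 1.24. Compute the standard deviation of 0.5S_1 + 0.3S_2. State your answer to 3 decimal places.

V(0.5S_1 + 0.3S_2) = (0.5)²·V(S_1) + (0.3)²·V(S_2) + 2·(0.5)·(0.3)·cov(S_1,S_2)
= 0.25·2 + 0.09·4.75 + 0.3·1.24 = 1.2995
sd(0.5S_1 + 0.3S_2) = √1.2995 ≈ 1.140

1.140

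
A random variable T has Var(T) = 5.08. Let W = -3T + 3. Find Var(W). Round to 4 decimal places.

Var(-3T + 3) = (-3)²·Var(T) = 9·5.08 = 45.72

45.7200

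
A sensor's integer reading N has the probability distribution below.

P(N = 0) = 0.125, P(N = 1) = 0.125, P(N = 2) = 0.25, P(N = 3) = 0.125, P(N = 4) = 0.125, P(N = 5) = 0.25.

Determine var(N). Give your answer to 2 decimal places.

E[N] = (0)(0.125) + (1)(0.125) + (2)(0.25) + (3)(0.125) + (4)(0.125) + (5)(0.25) = 2.75
E[N²] = (0)²(0.125) + (1)²(0.125) + (2)²(0.25) + (3)²(0.125) + (4)²(0.125) + (5)²(0.25) = 10.5
var(N) = E[N²] − (E[N])² = 10.5 − (2.75)² = 2.9375

2.94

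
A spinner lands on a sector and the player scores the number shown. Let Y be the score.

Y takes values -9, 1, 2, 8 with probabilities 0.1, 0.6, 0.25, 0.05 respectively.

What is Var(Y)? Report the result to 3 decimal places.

E[Y] = (-9)(0.1) + (1)(0.6) + (2)(0.25) + (8)(0.05) = 0.6
E[Y²] = (-9)²(0.1) + (1)²(0.6) + (2)²(0.25) + (8)²(0.05) = 12.9
Var(Y) = E[Y²] − (E[Y])² = 12.9 − (0.6)² = 12.54

12.540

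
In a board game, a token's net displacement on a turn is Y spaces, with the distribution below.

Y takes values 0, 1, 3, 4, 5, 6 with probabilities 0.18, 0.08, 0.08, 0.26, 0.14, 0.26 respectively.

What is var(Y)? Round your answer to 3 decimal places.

E[Y] = (0)(0.18) + (1)(0.08) + (3)(0.08) + (4)(0.26) + (5)(0.14) + (6)(0.26) = 3.62
E[Y²] = (0)²(0.18) + (1)²(0.08) + (3)²(0.08) + (4)²(0.26) + (5)²(0.14) + (6)²(0.26) = 17.82
var(Y) = E[Y²] − (E[Y])² = 17.82 − (3.62)² = 4.7156

4.716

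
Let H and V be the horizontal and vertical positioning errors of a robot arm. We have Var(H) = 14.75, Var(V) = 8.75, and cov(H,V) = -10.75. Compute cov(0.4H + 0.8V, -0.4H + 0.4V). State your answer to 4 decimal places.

2.1600

cov(0.4H + 0.8V, -0.4H + 0.4V) = (0.4)(-0.4)Var(H) + (0.8)(0.4)Var(V) + [(0.4)(0.4) + (0.8)(-0.4)]cov(H,V)
= -0.16·14.75 + 0.32·8.75 + -0.16·-10.75 = 2.16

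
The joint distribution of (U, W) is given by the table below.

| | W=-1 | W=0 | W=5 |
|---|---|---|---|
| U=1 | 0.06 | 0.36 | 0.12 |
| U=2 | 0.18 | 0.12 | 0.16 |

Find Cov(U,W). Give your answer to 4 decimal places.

0.0864

E[U] = 1.46,  E[W] = 1.16
E[UW] = 1.78
Cov(U,W) = E[UW] − E[U]E[W] = 1.78 − (1.46)(1.16) = 0.0864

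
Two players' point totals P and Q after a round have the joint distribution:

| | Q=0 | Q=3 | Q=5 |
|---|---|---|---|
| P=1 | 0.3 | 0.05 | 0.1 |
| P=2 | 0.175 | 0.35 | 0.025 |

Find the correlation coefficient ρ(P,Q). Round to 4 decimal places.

E[P] = 1.55,  E[Q] = 1.825
E[PQ] = 3
Cov(P,Q) = E[PQ] − E[P]E[Q] = 3 − (1.55)(1.825) = 0.17125
Var(P) = 0.2475,  Var(Q) = 3.394375
ρ = 0.17125 / √(0.2475·3.394375) ≈ 0.1868

0.1868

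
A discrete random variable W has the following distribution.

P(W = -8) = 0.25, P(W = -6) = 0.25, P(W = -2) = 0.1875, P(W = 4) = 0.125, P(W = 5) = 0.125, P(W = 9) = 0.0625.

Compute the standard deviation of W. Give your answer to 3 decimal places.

E[W] = (-8)(0.25) + (-6)(0.25) + (-2)(0.1875) + (4)(0.125) + (5)(0.125) + (9)(0.0625) = -2.1875
E[W²] = (-8)²(0.25) + (-6)²(0.25) + (-2)²(0.1875) + (4)²(0.125) + (5)²(0.125) + (9)²(0.0625) = 35.9375
Var(W) = E[W²] − (E[W])² = 35.9375 − (-2.1875)² = 31.15234375
sd(W) = √31.15234375 ≈ 5.581

5.581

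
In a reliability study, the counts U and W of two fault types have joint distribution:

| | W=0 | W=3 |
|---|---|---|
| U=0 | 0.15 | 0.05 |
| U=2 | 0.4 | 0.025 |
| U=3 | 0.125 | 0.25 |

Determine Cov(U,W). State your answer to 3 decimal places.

E[U] = 1.975,  E[W] = 0.975
E[UW] = 2.4
Cov(U,W) = E[UW] − E[U]E[W] = 2.4 − (1.975)(0.975) = 0.474375

0.474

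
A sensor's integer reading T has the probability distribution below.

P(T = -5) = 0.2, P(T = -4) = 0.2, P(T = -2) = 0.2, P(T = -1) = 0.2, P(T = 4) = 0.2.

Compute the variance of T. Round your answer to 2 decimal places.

E[T] = (-5)(0.2) + (-4)(0.2) + (-2)(0.2) + (-1)(0.2) + (4)(0.2) = -1.6
E[T²] = (-5)²(0.2) + (-4)²(0.2) + (-2)²(0.2) + (-1)²(0.2) + (4)²(0.2) = 12.4
V(T) = E[T²] − (E[T])² = 12.4 − (-1.6)² = 9.84

9.84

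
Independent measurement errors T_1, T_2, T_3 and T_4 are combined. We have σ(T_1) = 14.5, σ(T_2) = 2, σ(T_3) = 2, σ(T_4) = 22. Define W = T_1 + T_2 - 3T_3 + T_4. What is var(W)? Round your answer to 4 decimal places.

var(T_1) = 210.25, var(T_2) = 4, var(T_3) = 4, var(T_4) = 484
By independence, var(W) = (1)²var(T_1) + (1)²var(T_2) + (-3)²var(T_3) + (1)²var(T_4)
= (1)²·210.25 + (1)²·4 + (-3)²·4 + (1)²·484 = 734.25

734.2500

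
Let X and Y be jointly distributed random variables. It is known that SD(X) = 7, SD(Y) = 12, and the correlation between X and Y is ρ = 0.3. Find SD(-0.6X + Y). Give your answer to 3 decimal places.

11.463

V(X) = (7)² = 49;  V(Y) = (12)² = 144
cov(X,Y) = ρ·SD(X)·SD(Y) = 0.3·7·12 = 25.2
V(-0.6X + Y) = (-0.6)²·V(X) + (1)²·V(Y) + 2·(-0.6)·(1)·cov(X,Y)
= 0.36·49 + 1·144 + -1.2·25.2 = 131.4
SD(-0.6X + Y) = √131.4 ≈ 11.463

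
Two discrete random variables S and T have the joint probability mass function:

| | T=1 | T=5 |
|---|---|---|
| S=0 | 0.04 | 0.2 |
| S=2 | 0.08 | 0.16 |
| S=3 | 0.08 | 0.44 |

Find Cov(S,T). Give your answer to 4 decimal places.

0.0320

E[S] = 2.04,  E[T] = 4.2
E[ST] = 8.6
Cov(S,T) = E[ST] − E[S]E[T] = 8.6 − (2.04)(4.2) = 0.032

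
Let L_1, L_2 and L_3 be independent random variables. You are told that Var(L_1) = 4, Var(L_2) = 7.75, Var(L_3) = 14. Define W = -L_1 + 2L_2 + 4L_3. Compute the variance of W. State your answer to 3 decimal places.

259.000

By independence, Var(W) = (-1)²Var(L_1) + (2)²Var(L_2) + (4)²Var(L_3)
= (-1)²·4 + (2)²·7.75 + (4)²·14 = 259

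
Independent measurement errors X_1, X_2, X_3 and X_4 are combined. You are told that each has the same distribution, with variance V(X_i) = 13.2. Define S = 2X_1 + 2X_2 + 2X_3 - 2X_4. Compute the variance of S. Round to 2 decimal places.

211.20

By independence, V(S) = (2)²V(X_1) + (2)²V(X_2) + (2)²V(X_3) + (-2)²V(X_4)
= (2)²·13.2 + (2)²·13.2 + (2)²·13.2 + (-2)²·13.2 = 211.2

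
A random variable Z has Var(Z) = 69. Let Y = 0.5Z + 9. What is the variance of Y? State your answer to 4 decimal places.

Var(0.5Z + 9) = (0.5)²·Var(Z) = 0.25·69 = 17.25

17.2500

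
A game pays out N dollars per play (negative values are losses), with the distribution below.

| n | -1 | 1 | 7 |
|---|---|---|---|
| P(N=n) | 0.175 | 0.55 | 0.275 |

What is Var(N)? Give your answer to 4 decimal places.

E[N] = (-1)(0.175) + (1)(0.55) + (7)(0.275) = 2.3
E[N²] = (-1)²(0.175) + (1)²(0.55) + (7)²(0.275) = 14.2
Var(N) = E[N²] − (E[N])² = 14.2 − (2.3)² = 8.91

8.9100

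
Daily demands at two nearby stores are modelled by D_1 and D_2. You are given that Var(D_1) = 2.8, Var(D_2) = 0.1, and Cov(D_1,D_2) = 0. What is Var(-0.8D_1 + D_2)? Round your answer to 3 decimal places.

1.892

Var(-0.8D_1 + D_2) = (-0.8)²·Var(D_1) + (1)²·Var(D_2) + 2·(-0.8)·(1)·Cov(D_1,D_2)
= 0.64·2.8 + 1·0.1 + -1.6·0 = 1.892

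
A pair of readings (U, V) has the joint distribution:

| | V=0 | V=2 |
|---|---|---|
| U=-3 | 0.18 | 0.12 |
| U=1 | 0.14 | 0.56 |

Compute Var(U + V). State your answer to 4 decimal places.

E[U] = -0.2,  E[V] = 1.36,  E[UV] = 0.4
Var(U) = 3.4 − (-0.2)² = 3.36;  Var(V) = 2.72 − (1.36)² = 0.8704
Cov(U,V) = 0.4 − (-0.2)(1.36) = 0.672
Var(U + V) = (1)²·3.36 + (1)²·0.8704 + 2·(1)·(1)·0.672 = 5.5744

5.5744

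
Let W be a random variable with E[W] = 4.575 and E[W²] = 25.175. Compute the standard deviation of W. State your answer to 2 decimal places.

var(W) = 25.175 − (4.575)² = 4.244375
SD(W) = √4.244375 ≈ 2.06

2.06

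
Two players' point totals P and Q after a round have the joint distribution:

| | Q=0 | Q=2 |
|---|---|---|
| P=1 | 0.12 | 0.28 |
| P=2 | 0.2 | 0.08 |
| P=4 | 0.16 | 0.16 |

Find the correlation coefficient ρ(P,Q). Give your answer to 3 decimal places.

E[P] = 2.24,  E[Q] = 1.04
E[PQ] = 2.16
cov(P,Q) = E[PQ] − E[P]E[Q] = 2.16 − (2.24)(1.04) = -0.1696
V(P) = 1.6224,  V(Q) = 0.9984
ρ = -0.1696 / √(1.6224·0.9984) ≈ -0.133

-0.133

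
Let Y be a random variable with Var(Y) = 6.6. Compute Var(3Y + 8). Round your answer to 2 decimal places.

59.40

Var(3Y + 8) = (3)²·Var(Y) = 9·6.6 = 59.4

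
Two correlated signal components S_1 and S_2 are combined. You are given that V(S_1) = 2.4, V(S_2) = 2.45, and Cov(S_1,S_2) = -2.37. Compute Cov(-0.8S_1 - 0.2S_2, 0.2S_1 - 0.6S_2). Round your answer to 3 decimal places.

-1.133

Cov(-0.8S_1 - 0.2S_2, 0.2S_1 - 0.6S_2) = (-0.8)(0.2)V(S_1) + (-0.2)(-0.6)V(S_2) + [(-0.8)(-0.6) + (-0.2)(0.2)]Cov(S_1,S_2)
= -0.16·2.4 + 0.12·2.45 + 0.44·-2.37 = -1.1328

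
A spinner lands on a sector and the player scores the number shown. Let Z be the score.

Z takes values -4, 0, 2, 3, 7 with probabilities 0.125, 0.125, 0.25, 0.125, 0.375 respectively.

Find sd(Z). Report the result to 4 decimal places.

E[Z] = (-4)(0.125) + (0)(0.125) + (2)(0.25) + (3)(0.125) + (7)(0.375) = 3
E[Z²] = (-4)²(0.125) + (0)²(0.125) + (2)²(0.25) + (3)²(0.125) + (7)²(0.375) = 22.5
Var(Z) = E[Z²] − (E[Z])² = 22.5 − (3)² = 13.5
sd(Z) = √13.5 ≈ 3.6742

3.6742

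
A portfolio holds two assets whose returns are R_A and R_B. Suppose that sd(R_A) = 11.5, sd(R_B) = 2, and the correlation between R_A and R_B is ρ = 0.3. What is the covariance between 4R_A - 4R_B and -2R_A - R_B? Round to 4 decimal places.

-1014.4000

Var(R_A) = (11.5)² = 132.25;  Var(R_B) = (2)² = 4
cov(R_A,R_B) = ρ·sd(R_A)·sd(R_B) = 0.3·11.5·2 = 6.9
cov(4R_A - 4R_B, -2R_A - R_B) = (4)(-2)Var(R_A) + (-4)(-1)Var(R_B) + [(4)(-1) + (-4)(-2)]cov(R_A,R_B)
= -8·132.25 + 4·4 + 4·6.9 = -1014.4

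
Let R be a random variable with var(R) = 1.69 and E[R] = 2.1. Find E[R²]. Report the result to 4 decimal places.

6.1000

E[R²] = var(R) + (E[R])² = 1.69 + (2.1)² = 6.1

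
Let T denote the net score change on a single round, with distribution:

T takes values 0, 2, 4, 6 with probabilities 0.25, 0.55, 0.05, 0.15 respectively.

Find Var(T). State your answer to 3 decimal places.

3.560

E[T] = (0)(0.25) + (2)(0.55) + (4)(0.05) + (6)(0.15) = 2.2
E[T²] = (0)²(0.25) + (2)²(0.55) + (4)²(0.05) + (6)²(0.15) = 8.4
Var(T) = E[T²] − (E[T])² = 8.4 − (2.2)² = 3.56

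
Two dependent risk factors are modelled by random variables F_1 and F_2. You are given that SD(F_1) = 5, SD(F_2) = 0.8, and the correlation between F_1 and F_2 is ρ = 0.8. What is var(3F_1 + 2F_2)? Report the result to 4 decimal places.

var(F_1) = (5)² = 25;  var(F_2) = (0.8)² = 0.64
cov(F_1,F_2) = ρ·SD(F_1)·SD(F_2) = 0.8·5·0.8 = 3.2
var(3F_1 + 2F_2) = (3)²·var(F_1) + (2)²·var(F_2) + 2·(3)·(2)·cov(F_1,F_2)
= 9·25 + 4·0.64 + 12·3.2 = 265.96

265.9600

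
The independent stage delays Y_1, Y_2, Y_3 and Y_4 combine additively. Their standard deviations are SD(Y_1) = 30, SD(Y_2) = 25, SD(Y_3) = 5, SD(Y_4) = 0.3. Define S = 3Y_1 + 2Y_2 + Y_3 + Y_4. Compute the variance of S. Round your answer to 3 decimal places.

10625.090

V(Y_1) = 900, V(Y_2) = 625, V(Y_3) = 25, V(Y_4) = 0.09
By independence, V(S) = (3)²V(Y_1) + (2)²V(Y_2) + (1)²V(Y_3) + (1)²V(Y_4)
= (3)²·900 + (2)²·625 + (1)²·25 + (1)²·0.09 = 10625.09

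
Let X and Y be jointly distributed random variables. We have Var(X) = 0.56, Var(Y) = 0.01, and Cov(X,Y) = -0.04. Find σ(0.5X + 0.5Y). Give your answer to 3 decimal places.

Var(0.5X + 0.5Y) = (0.5)²·Var(X) + (0.5)²·Var(Y) + 2·(0.5)·(0.5)·Cov(X,Y)
= 0.25·0.56 + 0.25·0.01 + 0.5·-0.04 = 0.1225
σ(0.5X + 0.5Y) = √0.1225 ≈ 0.350

0.350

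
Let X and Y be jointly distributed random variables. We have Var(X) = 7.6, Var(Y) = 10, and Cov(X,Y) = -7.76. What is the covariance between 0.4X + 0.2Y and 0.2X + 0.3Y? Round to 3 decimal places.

-0.034

Cov(0.4X + 0.2Y, 0.2X + 0.3Y) = (0.4)(0.2)Var(X) + (0.2)(0.3)Var(Y) + [(0.4)(0.3) + (0.2)(0.2)]Cov(X,Y)
= 0.08·7.6 + 0.06·10 + 0.16·-7.76 = -0.0336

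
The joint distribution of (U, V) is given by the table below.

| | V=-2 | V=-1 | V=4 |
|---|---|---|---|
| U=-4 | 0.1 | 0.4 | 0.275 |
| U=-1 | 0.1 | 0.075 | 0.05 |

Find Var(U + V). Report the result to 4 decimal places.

E[U] = -3.325,  E[V] = 0.425,  E[UV] = -1.925
Var(U) = 12.625 − (-3.325)² = 1.569375;  Var(V) = 6.475 − (0.425)² = 6.294375
cov(U,V) = -1.925 − (-3.325)(0.425) = -0.511875
Var(U + V) = (1)²·1.569375 + (1)²·6.294375 + 2·(1)·(1)·-0.511875 = 6.84

6.8400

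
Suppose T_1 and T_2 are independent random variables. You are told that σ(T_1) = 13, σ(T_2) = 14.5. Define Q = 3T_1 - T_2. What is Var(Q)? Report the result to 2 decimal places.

1731.25

Var(T_1) = 169, Var(T_2) = 210.25
By independence, Var(Q) = (3)²Var(T_1) + (-1)²Var(T_2)
= (3)²·169 + (-1)²·210.25 = 1731.25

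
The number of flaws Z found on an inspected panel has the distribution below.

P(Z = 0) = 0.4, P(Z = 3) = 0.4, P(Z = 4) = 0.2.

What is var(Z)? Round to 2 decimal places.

E[Z] = (0)(0.4) + (3)(0.4) + (4)(0.2) = 2
E[Z²] = (0)²(0.4) + (3)²(0.4) + (4)²(0.2) = 6.8
var(Z) = E[Z²] − (E[Z])² = 6.8 − (2)² = 2.8

2.80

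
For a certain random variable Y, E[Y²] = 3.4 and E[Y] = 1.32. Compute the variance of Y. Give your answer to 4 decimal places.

1.6576

var(Y) = 3.4 − (1.32)² = 1.6576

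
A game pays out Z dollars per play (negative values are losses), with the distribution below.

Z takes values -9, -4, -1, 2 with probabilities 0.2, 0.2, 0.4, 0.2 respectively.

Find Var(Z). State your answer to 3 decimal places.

13.840

E[Z] = (-9)(0.2) + (-4)(0.2) + (-1)(0.4) + (2)(0.2) = -2.6
E[Z²] = (-9)²(0.2) + (-4)²(0.2) + (-1)²(0.4) + (2)²(0.2) = 20.6
Var(Z) = E[Z²] − (E[Z])² = 20.6 − (-2.6)² = 13.84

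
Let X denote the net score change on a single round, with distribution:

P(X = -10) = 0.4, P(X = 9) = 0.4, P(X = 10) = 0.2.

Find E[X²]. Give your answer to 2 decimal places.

92.40

E[X²] = (-10)²(0.4) + (9)²(0.4) + (10)²(0.2) = 92.4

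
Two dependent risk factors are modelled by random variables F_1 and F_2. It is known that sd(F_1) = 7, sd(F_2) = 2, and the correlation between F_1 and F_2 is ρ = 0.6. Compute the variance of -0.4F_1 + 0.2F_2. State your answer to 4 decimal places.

Var(F_1) = (7)² = 49;  Var(F_2) = (2)² = 4
cov(F_1,F_2) = ρ·sd(F_1)·sd(F_2) = 0.6·7·2 = 8.4
Var(-0.4F_1 + 0.2F_2) = (-0.4)²·Var(F_1) + (0.2)²·Var(F_2) + 2·(-0.4)·(0.2)·cov(F_1,F_2)
= 0.16·49 + 0.04·4 + -0.16·8.4 = 6.656

6.6560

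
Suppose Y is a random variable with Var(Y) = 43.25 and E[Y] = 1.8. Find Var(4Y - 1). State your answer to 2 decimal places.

692.00

Var(4Y - 1) = (4)²·Var(Y) = 16·43.25 = 692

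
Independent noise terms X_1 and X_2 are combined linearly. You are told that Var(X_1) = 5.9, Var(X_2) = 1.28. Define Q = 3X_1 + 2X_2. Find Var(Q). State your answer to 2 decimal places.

By independence, Var(Q) = (3)²Var(X_1) + (2)²Var(X_2)
= (3)²·5.9 + (2)²·1.28 = 58.22

58.22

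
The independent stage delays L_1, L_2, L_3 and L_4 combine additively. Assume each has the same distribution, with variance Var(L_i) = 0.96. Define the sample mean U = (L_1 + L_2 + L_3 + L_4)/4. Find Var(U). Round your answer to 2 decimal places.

0.24

By independence, Var(U) = (0.25)²Var(L_1) + (0.25)²Var(L_2) + (0.25)²Var(L_3) + (0.25)²Var(L_4)
= (0.25)²·0.96 + (0.25)²·0.96 + (0.25)²·0.96 + (0.25)²·0.96 = 0.24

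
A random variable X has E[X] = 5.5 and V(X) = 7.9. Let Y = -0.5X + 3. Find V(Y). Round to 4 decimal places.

1.9750

V(-0.5X + 3) = (-0.5)²·V(X) = 0.25·7.9 = 1.975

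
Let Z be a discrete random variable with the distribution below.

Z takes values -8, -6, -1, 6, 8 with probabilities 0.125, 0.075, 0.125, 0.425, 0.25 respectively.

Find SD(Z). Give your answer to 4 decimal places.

E[Z] = (-8)(0.125) + (-6)(0.075) + (-1)(0.125) + (6)(0.425) + (8)(0.25) = 2.975
E[Z²] = (-8)²(0.125) + (-6)²(0.075) + (-1)²(0.125) + (6)²(0.425) + (8)²(0.25) = 42.125
Var(Z) = E[Z²] − (E[Z])² = 42.125 − (2.975)² = 33.274375
SD(Z) = √33.274375 ≈ 5.7684

5.7684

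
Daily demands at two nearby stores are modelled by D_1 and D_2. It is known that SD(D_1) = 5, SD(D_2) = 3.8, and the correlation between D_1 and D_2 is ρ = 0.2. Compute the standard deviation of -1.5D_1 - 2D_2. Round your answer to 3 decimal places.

11.697

V(D_1) = (5)² = 25;  V(D_2) = (3.8)² = 14.44
Cov(D_1,D_2) = ρ·SD(D_1)·SD(D_2) = 0.2·5·3.8 = 3.8
V(-1.5D_1 - 2D_2) = (-1.5)²·V(D_1) + (-2)²·V(D_2) + 2·(-1.5)·(-2)·Cov(D_1,D_2)
= 2.25·25 + 4·14.44 + 6·3.8 = 136.81
SD(-1.5D_1 - 2D_2) = √136.81 ≈ 11.697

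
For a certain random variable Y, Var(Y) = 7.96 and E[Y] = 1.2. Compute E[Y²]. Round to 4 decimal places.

9.4000

E[Y²] = Var(Y) + (E[Y])² = 7.96 + (1.2)² = 9.4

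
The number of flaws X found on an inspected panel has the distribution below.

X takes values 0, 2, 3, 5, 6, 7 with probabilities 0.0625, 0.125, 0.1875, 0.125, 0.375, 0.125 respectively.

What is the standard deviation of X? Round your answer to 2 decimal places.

2.03

E[X] = (0)(0.0625) + (2)(0.125) + (3)(0.1875) + (5)(0.125) + (6)(0.375) + (7)(0.125) = 4.5625
E[X²] = (0)²(0.0625) + (2)²(0.125) + (3)²(0.1875) + (5)²(0.125) + (6)²(0.375) + (7)²(0.125) = 24.9375
Var(X) = E[X²] − (E[X])² = 24.9375 − (4.5625)² = 4.12109375
SD(X) = √4.12109375 ≈ 2.03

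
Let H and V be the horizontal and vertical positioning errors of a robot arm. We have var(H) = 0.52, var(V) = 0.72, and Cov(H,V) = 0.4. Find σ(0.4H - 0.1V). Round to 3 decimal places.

0.242

var(0.4H - 0.1V) = (0.4)²·var(H) + (-0.1)²·var(V) + 2·(0.4)·(-0.1)·Cov(H,V)
= 0.16·0.52 + 0.01·0.72 + -0.08·0.4 = 0.0584
σ(0.4H - 0.1V) = √0.0584 ≈ 0.242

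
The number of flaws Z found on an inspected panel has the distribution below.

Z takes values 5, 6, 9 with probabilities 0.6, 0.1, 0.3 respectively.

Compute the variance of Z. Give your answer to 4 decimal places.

3.2100

E[Z] = (5)(0.6) + (6)(0.1) + (9)(0.3) = 6.3
E[Z²] = (5)²(0.6) + (6)²(0.1) + (9)²(0.3) = 42.9
Var(Z) = E[Z²] − (E[Z])² = 42.9 − (6.3)² = 3.21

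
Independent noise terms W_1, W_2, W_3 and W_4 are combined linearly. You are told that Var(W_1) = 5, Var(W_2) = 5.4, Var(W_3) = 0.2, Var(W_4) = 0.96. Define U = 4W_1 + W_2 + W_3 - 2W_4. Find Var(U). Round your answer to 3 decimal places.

By independence, Var(U) = (4)²Var(W_1) + (1)²Var(W_2) + (1)²Var(W_3) + (-2)²Var(W_4)
= (4)²·5 + (1)²·5.4 + (1)²·0.2 + (-2)²·0.96 = 89.44

89.440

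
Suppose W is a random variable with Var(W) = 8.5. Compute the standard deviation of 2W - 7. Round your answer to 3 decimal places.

5.831

Var(2W - 7) = (2)²·8.5 = 34
sd(2W - 7) = √34 ≈ 5.831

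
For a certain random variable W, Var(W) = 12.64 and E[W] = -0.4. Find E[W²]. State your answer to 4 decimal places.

12.8000

E[W²] = Var(W) + (E[W])² = 12.64 + (-0.4)² = 12.8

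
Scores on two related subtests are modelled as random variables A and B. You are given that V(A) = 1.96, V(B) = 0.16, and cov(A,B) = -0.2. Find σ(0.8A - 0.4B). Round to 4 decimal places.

1.1866

V(0.8A - 0.4B) = (0.8)²·V(A) + (-0.4)²·V(B) + 2·(0.8)·(-0.4)·cov(A,B)
= 0.64·1.96 + 0.16·0.16 + -0.64·-0.2 = 1.408
σ(0.8A - 0.4B) = √1.408 ≈ 1.1866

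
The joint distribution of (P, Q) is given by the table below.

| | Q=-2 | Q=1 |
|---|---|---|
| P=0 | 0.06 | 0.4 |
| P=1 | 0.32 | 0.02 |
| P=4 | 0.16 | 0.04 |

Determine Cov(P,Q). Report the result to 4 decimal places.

-1.0332

E[P] = 1.14,  E[Q] = -0.62
E[PQ] = -1.74
Cov(P,Q) = E[PQ] − E[P]E[Q] = -1.74 − (1.14)(-0.62) = -1.0332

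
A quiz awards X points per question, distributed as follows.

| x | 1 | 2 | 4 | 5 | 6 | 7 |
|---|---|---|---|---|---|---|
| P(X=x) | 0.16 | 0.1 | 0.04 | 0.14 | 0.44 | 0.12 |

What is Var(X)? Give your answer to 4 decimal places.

4.3300

E[X] = (1)(0.16) + (2)(0.1) + (4)(0.04) + (5)(0.14) + (6)(0.44) + (7)(0.12) = 4.7
E[X²] = (1)²(0.16) + (2)²(0.1) + (4)²(0.04) + (5)²(0.14) + (6)²(0.44) + (7)²(0.12) = 26.42
Var(X) = E[X²] − (E[X])² = 26.42 − (4.7)² = 4.33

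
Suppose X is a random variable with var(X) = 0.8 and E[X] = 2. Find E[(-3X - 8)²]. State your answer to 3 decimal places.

203.200

E[-3X - 8] = -3·2 − 8 = -14
var(-3X - 8) = (-3)²·0.8 = 7.2
E[(-3X - 8)²] = var((-3X - 8)) + (E[(-3X - 8)])² = 7.2 + (-14)² = 203.2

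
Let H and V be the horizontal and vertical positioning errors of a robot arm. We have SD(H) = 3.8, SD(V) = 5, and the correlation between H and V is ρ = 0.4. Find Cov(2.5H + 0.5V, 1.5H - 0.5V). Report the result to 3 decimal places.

var(H) = (3.8)² = 14.44;  var(V) = (5)² = 25
Cov(H,V) = ρ·SD(H)·SD(V) = 0.4·3.8·5 = 7.6
Cov(2.5H + 0.5V, 1.5H - 0.5V) = (2.5)(1.5)var(H) + (0.5)(-0.5)var(V) + [(2.5)(-0.5) + (0.5)(1.5)]Cov(H,V)
= 3.75·14.44 + -0.25·25 + -0.5·7.6 = 44.1

44.100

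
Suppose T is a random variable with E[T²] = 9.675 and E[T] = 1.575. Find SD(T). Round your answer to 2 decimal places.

2.68

Var(T) = 9.675 − (1.575)² = 7.194375
SD(T) = √7.194375 ≈ 2.68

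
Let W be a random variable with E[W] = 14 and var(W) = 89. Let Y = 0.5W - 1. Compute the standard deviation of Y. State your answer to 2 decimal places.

var(0.5W - 1) = (0.5)²·89 = 22.25
SD(Y) = √22.25 ≈ 4.72

4.72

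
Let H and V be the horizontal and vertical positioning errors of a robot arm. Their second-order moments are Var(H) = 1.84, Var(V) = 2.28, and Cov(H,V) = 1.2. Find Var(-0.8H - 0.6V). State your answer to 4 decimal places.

3.1504

Var(-0.8H - 0.6V) = (-0.8)²·Var(H) + (-0.6)²·Var(V) + 2·(-0.8)·(-0.6)·Cov(H,V)
= 0.64·1.84 + 0.36·2.28 + 0.96·1.2 = 3.1504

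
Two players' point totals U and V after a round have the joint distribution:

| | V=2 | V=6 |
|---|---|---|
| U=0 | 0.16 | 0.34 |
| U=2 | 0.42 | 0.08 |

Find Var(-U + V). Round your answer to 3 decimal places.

6.978

E[U] = 1,  E[V] = 3.68,  E[UV] = 2.64
Var(U) = 2 − (1)² = 1;  Var(V) = 17.44 − (3.68)² = 3.8976
cov(U,V) = 2.64 − (1)(3.68) = -1.04
Var(-U + V) = (-1)²·1 + (1)²·3.8976 + 2·(-1)·(1)·-1.04 = 6.9776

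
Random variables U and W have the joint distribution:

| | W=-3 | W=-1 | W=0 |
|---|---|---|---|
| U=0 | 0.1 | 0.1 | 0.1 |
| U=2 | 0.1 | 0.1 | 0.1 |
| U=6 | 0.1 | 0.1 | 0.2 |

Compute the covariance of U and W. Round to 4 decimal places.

E[U] = 3,  E[W] = -1.2
E[UW] = -3.2
cov(U,W) = E[UW] − E[U]E[W] = -3.2 − (3)(-1.2) = 0.4

0.4000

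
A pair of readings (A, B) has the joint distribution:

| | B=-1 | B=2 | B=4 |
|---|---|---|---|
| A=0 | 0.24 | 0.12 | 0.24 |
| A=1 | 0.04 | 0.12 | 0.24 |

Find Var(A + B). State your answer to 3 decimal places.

E[A] = 0.4,  E[B] = 2.12,  E[AB] = 1.16
Var(A) = 0.4 − (0.4)² = 0.24;  Var(B) = 8.92 − (2.12)² = 4.4256
Cov(A,B) = 1.16 − (0.4)(2.12) = 0.312
Var(A + B) = (1)²·0.24 + (1)²·4.4256 + 2·(1)·(1)·0.312 = 5.2896

5.290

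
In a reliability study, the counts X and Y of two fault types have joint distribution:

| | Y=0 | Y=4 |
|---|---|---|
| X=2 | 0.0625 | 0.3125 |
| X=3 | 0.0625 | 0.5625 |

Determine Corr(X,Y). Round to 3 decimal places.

E[X] = 2.625,  E[Y] = 3.5
E[XY] = 9.25
cov(X,Y) = E[XY] − E[X]E[Y] = 9.25 − (2.625)(3.5) = 0.0625
Var(X) = 0.234375,  Var(Y) = 1.75
ρ = 0.0625 / √(0.234375·1.75) ≈ 0.098

0.098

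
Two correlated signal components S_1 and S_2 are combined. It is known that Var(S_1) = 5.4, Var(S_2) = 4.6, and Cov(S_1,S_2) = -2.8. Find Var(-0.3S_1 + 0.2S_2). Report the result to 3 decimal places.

Var(-0.3S_1 + 0.2S_2) = (-0.3)²·Var(S_1) + (0.2)²·Var(S_2) + 2·(-0.3)·(0.2)·Cov(S_1,S_2)
= 0.09·5.4 + 0.04·4.6 + -0.12·-2.8 = 1.006

1.006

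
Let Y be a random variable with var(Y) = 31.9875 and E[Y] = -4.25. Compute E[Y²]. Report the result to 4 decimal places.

E[Y²] = var(Y) + (E[Y])² = 31.9875 + (-4.25)² = 50.05

50.0500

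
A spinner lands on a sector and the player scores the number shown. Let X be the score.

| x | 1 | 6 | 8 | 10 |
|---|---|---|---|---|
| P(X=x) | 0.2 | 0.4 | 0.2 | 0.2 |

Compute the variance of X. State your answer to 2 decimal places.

E[X] = (1)(0.2) + (6)(0.4) + (8)(0.2) + (10)(0.2) = 6.2
E[X²] = (1)²(0.2) + (6)²(0.4) + (8)²(0.2) + (10)²(0.2) = 47.4
V(X) = E[X²] − (E[X])² = 47.4 − (6.2)² = 8.96

8.96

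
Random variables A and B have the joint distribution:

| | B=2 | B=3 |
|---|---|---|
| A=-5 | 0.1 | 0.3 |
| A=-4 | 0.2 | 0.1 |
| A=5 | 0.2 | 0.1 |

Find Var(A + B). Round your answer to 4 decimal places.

E[A] = -1.7,  E[B] = 2.5,  E[AB] = -4.8
Var(A) = 22.3 − (-1.7)² = 19.41;  Var(B) = 6.5 − (2.5)² = 0.25
Cov(A,B) = -4.8 − (-1.7)(2.5) = -0.55
Var(A + B) = (1)²·19.41 + (1)²·0.25 + 2·(1)·(1)·-0.55 = 18.56

18.5600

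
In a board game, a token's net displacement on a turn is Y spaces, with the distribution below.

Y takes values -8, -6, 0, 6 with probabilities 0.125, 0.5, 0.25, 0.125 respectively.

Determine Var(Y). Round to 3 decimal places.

E[Y] = (-8)(0.125) + (-6)(0.5) + (0)(0.25) + (6)(0.125) = -3.25
E[Y²] = (-8)²(0.125) + (-6)²(0.5) + (0)²(0.25) + (6)²(0.125) = 30.5
Var(Y) = E[Y²] − (E[Y])² = 30.5 − (-3.25)² = 19.9375

19.938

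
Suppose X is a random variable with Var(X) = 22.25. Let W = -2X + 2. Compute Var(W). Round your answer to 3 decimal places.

89.000

Var(-2X + 2) = (-2)²·Var(X) = 4·22.25 = 89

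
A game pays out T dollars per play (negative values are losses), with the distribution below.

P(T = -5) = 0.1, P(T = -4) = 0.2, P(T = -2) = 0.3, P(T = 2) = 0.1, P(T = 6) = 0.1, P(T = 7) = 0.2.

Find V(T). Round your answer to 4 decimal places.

E[T] = (-5)(0.1) + (-4)(0.2) + (-2)(0.3) + (2)(0.1) + (6)(0.1) + (7)(0.2) = 0.3
E[T²] = (-5)²(0.1) + (-4)²(0.2) + (-2)²(0.3) + (2)²(0.1) + (6)²(0.1) + (7)²(0.2) = 20.7
V(T) = E[T²] − (E[T])² = 20.7 − (0.3)² = 20.61

20.6100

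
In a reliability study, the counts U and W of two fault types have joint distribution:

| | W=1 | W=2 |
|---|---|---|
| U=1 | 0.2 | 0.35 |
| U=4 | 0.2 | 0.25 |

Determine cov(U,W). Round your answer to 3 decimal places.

-0.060

E[U] = 2.35,  E[W] = 1.6
E[UW] = 3.7
cov(U,W) = E[UW] − E[U]E[W] = 3.7 − (2.35)(1.6) = -0.06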